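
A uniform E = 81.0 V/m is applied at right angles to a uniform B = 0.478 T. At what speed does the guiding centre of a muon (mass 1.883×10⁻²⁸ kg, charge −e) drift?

v_d ≈ 169 m/s

In crossed fields the guiding centre drifts at v_d = |E×B|/B² = E/B, independent of charge and mass.
v_d = 81.0/0.478 = 169 m/s.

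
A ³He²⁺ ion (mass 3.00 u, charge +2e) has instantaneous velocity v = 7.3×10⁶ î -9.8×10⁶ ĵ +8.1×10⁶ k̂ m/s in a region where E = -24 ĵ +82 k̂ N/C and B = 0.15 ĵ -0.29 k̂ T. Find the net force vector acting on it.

v×B = (1.63×10⁶, 2.12×10⁶, 1.10×10⁶) N/C.
E + v×B = (1.63×10⁶, 2.12×10⁶, 1.10×10⁶) N/C.
F = q(E + v×B) = (3.204×10⁻¹⁹ C)·(1.63×10⁶, 2.12×10⁶, 1.10×10⁶) = (5.21×10⁻¹³, 6.78×10⁻¹³, 3.51×10⁻¹³) N.

F ≈ (5.21×10⁻¹³, 6.78×10⁻¹³, 3.51×10⁻¹³) N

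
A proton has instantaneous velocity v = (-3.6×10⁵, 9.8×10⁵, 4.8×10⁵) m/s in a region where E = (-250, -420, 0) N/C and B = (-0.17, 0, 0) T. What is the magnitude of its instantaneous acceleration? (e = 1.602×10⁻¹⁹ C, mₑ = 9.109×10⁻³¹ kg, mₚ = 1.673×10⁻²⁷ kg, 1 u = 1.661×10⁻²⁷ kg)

v×B = (0, -8.16×10⁴, 1.67×10⁵) N/C.
E + v×B = (-250, -8.20×10⁴, 1.67×10⁵) N/C.
F = q(E + v×B) = (1.602×10⁻¹⁹ C)·(-250, -8.20×10⁴, 1.67×10⁵) = (-4.00×10⁻¹⁷, -1.31×10⁻¹⁴, 2.67×10⁻¹⁴) N.
|a| = |F|/m = 2.975×10⁻¹⁴/1.673×10⁻²⁷ ≈ 1.78×10¹³ m/s².

|a| ≈ 1.78×10¹³ m/s²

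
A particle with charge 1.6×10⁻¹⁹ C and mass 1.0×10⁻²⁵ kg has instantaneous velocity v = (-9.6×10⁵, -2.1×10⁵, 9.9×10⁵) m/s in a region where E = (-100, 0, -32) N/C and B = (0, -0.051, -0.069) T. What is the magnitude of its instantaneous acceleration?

|a| ≈ 1.68×10¹¹ m/s²

v×B = (6.50×10⁴, -6.62×10⁴, 4.90×10⁴) N/C.
E + v×B = (6.49×10⁴, -6.62×10⁴, 4.89×10⁴) N/C.
F = q(E + v×B) = (1.6×10⁻¹⁹ C)·(6.49×10⁴, -6.62×10⁴, 4.89×10⁴) = (1.04×10⁻¹⁴, -1.06×10⁻¹⁴, 7.83×10⁻¹⁵) N.
|a| = |F|/m = 1.677×10⁻¹⁴/1.0×10⁻²⁵ ≈ 1.68×10¹¹ m/s².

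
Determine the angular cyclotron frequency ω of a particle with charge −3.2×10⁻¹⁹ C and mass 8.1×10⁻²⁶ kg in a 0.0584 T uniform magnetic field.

ω ≈ 2.31×10⁵ rad/s

ω = |q|B/m.
ω = (3.2×10⁻¹⁹)(0.0584)/8.1×10⁻²⁶ ≈ 2.31×10⁵ rad/s.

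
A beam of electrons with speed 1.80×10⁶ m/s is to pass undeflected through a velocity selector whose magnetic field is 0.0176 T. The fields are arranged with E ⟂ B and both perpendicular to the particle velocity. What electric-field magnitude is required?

E = 3.17×10⁴ V/m

For straight-line motion qE = qvB, so E = vB.
E = 1.80×10⁶ × 0.0176 = 3.17×10⁴ V/m.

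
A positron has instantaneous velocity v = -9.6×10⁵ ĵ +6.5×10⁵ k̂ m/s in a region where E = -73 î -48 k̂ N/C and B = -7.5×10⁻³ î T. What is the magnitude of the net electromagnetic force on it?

v×B = (0, -4880, -7200) N/C.
E + v×B = (-73.0, -4880, -7250) N/C.
F = q(E + v×B) = (1.602×10⁻¹⁹ C)·(-73.0, -4880, -7250) = (-1.17×10⁻¹⁷, -7.81×10⁻¹⁶, -1.16×10⁻¹⁵) N.
|F| = 1.40×10⁻¹⁵ N.

|F| ≈ 1.40×10⁻¹⁵ N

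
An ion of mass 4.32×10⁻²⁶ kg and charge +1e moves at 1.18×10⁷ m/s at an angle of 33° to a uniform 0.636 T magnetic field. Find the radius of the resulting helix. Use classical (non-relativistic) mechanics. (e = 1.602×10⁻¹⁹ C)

r ≈ 2.72 m

v⊥ = v sinθ = 1.18×10⁷·sin33° ≈ 6.427×10⁶ m/s.
r = m v⊥/(|q|B) = (4.32×10⁻²⁶)(6.427×10⁶)/((1.602×10⁻¹⁹)(0.636)) ≈ 2.72 m.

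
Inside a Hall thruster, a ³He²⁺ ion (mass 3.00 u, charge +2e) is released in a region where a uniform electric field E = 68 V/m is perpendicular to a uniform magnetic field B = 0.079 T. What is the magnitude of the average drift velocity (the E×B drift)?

v_d ≈ 860 m/s

The steady drift has the magnetic force balancing the electric force, so v_d = E/B.
v_d = 68/0.079 = 860 m/s.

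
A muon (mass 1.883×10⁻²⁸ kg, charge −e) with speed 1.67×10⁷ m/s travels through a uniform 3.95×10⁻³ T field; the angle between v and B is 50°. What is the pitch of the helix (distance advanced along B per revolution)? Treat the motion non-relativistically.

v∥ = v cosθ = 1.67×10⁷·cos50° ≈ 1.073×10⁷ m/s.
T = 2πm/(|q|B) = 2π(1.883×10⁻²⁸)/((1.602×10⁻¹⁹)(3.95×10⁻³)) ≈ 1.870×10⁻⁶ s.
pitch = v∥ T = (1.073×10⁷)(1.870×10⁻⁶) ≈ 20.1 m.

p ≈ 20.1 m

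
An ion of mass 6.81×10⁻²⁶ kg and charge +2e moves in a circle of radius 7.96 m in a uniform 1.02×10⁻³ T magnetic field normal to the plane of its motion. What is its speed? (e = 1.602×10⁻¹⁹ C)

v ≈ 3.82×10⁴ m/s

From |q|vB = mv²/r, v = |q|Br/m.
v = (3.204×10⁻¹⁹)(1.02×10⁻³)(7.96)/6.81×10⁻²⁶ ≈ 3.82×10⁴ m/s.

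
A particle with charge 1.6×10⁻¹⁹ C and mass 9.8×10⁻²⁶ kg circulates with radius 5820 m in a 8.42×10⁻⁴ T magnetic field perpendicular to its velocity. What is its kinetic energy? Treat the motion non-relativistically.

v = |q|Br/m, then KE = ½mv² = (qBr)²/(2m).
v = (1.6×10⁻¹⁹)(8.42×10⁻⁴)(5820)/9.8×10⁻²⁶ ≈ 8.001×10⁶ m/s.
KE = ½(9.8×10⁻²⁶)(8.001×10⁶)² ≈ 3.14×10⁻¹² J.

KE ≈ 3.14×10⁻¹² J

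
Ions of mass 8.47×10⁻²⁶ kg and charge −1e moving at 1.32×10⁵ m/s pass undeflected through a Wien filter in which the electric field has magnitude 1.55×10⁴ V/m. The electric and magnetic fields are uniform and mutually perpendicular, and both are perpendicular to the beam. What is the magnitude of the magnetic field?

B = 0.117 T

Balance of forces in the selector: qE = qvB ⇒ B = E/v.
B = 1.55×10⁴/1.32×10⁵ = 0.117 T.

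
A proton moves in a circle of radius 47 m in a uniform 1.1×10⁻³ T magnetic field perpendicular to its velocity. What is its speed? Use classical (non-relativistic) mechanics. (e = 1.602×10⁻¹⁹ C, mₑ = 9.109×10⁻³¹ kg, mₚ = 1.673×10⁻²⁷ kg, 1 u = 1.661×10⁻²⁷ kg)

v ≈ 5.0×10⁶ m/s

From |q|vB = mv²/r, v = |q|Br/m.
v = (1.602×10⁻¹⁹)(1.1×10⁻³)(47)/1.673×10⁻²⁷ ≈ 5.0×10⁶ m/s.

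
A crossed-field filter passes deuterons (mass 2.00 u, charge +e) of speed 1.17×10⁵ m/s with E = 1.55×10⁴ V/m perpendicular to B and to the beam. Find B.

Balance of forces in the selector: qE = qvB ⇒ B = E/v.
B = 1.55×10⁴/1.17×10⁵ = 0.132 T.

B = 0.132 T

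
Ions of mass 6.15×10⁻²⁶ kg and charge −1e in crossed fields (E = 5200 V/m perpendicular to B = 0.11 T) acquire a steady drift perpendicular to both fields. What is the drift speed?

v_d ≈ 4.7×10⁴ m/s

The E×B drift speed is v_d = E/B.
v_d = 5200/0.11 = 4.7×10⁴ m/s.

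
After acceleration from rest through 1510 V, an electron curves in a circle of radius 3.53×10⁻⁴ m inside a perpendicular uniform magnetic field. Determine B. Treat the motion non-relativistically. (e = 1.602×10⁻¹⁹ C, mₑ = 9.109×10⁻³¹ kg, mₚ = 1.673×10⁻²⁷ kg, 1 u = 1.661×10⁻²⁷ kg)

v = √(2|q|V/m) = √(2·1.602×10⁻¹⁹·1510/9.109×10⁻³¹) ≈ 2.305×10⁷ m/s.
B = mv/(|q|r) = (9.109×10⁻³¹)(2.305×10⁷)/((1.602×10⁻¹⁹)(3.53×10⁻⁴)) ≈ 0.371 T.

B ≈ 0.371 T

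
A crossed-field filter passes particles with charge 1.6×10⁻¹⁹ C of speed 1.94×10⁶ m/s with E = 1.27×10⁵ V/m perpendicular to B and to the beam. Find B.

Balance of forces in the selector: qE = qvB ⇒ B = E/v.
B = 1.27×10⁵/1.94×10⁶ = 0.0655 T.

B = 0.0655 T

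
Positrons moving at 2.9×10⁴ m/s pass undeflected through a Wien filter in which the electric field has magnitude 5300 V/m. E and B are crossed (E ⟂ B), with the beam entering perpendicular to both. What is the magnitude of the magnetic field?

Balance of forces in the selector: qE = qvB ⇒ B = E/v.
B = 5300/2.9×10⁴ = 0.18 T.

B = 0.18 T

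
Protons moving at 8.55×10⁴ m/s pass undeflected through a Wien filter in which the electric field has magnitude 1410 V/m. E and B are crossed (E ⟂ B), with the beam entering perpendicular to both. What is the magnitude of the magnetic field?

Balance of forces in the selector: qE = qvB ⇒ B = E/v.
B = 1410/8.55×10⁴ = 0.0165 T.

B = 0.0165 T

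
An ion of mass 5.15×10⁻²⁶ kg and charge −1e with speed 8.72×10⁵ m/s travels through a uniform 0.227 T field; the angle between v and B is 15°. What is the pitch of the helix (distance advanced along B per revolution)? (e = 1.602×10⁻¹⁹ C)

p ≈ 7.49 m

v∥ = v cosθ = 8.72×10⁵·cos15° ≈ 8.423×10⁵ m/s.
T = 2πm/(|q|B) = 2π(5.15×10⁻²⁶)/((1.602×10⁻¹⁹)(0.227)) ≈ 8.898×10⁻⁶ s.
pitch = v∥ T = (8.423×10⁵)(8.898×10⁻⁶) ≈ 7.49 m.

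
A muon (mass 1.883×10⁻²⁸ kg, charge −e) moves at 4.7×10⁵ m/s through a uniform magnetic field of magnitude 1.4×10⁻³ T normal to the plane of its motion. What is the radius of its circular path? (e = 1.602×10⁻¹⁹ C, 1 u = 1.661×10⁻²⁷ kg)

The magnetic force provides the centripetal force: |q|vB = mv²/r.
r = mv/(|q|B) = (1.883×10⁻²⁸)(4.7×10⁵)/((1.602×10⁻¹⁹)(1.4×10⁻³)) ≈ 0.39 m.

r ≈ 0.39 m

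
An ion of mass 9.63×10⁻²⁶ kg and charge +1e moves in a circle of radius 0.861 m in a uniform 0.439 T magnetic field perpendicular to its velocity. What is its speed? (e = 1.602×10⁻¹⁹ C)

From |q|vB = mv²/r, v = |q|Br/m.
v = (1.602×10⁻¹⁹)(0.439)(0.861)/9.63×10⁻²⁶ ≈ 6.29×10⁵ m/s.

v ≈ 6.29×10⁵ m/s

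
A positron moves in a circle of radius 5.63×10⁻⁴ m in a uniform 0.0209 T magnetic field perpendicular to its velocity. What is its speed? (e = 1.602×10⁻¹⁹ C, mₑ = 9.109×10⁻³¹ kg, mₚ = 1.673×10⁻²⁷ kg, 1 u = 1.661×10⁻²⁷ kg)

From |q|vB = mv²/r, v = |q|Br/m.
v = (1.602×10⁻¹⁹)(0.0209)(5.63×10⁻⁴)/9.109×10⁻³¹ ≈ 2.07×10⁶ m/s.

v ≈ 2.07×10⁶ m/s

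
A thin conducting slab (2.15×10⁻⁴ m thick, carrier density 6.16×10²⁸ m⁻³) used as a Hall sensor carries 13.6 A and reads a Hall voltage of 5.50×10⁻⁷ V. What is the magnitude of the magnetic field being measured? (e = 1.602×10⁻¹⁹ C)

B ≈ 0.0858 T

From V_H = IB/(n e t), B = V_H n e t / I.
B = (5.50×10⁻⁷)(6.16×10²⁸)(1.602×10⁻¹⁹)(2.15×10⁻⁴)/13.6 ≈ 0.0858 T.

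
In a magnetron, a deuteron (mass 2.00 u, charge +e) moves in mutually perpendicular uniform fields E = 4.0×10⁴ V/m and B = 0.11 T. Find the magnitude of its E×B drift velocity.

In crossed fields the guiding centre drifts at v_d = |E×B|/B² = E/B, independent of charge and mass.
v_d = 4.0×10⁴/0.11 = 3.6×10⁵ m/s.

v_d ≈ 3.6×10⁵ m/s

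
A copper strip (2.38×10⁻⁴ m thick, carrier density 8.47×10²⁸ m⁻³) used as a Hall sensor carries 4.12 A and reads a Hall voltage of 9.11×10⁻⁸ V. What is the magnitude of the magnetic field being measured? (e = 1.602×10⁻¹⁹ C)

From V_H = IB/(n e t), B = V_H n e t / I.
B = (9.11×10⁻⁸)(8.47×10²⁸)(1.602×10⁻¹⁹)(2.38×10⁻⁴)/4.12 ≈ 0.0714 T.

B ≈ 0.0714 T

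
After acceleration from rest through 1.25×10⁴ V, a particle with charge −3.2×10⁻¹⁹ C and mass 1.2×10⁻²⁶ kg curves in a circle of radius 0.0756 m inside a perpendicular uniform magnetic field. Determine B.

B ≈ 0.405 T

v = √(2|q|V/m) = √(2·3.2×10⁻¹⁹·1.25×10⁴/1.2×10⁻²⁶) ≈ 8.165×10⁵ m/s.
B = mv/(|q|r) = (1.2×10⁻²⁶)(8.165×10⁵)/((3.2×10⁻¹⁹)(0.0756)) ≈ 0.405 T.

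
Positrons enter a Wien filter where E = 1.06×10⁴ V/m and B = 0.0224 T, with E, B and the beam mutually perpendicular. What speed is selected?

Straight-line motion ⇒ electric and magnetic forces cancel, so E = vB.
v = E/B = 1.06×10⁴/0.0224 = 4.73×10⁵ m/s.

v = 4.73×10⁵ m/s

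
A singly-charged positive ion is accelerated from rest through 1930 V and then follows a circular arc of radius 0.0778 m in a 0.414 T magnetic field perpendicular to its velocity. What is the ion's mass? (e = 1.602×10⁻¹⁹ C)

m ≈ 4.31×10⁻²⁶ kg

Combine |q|V = ½mv² and r = mv/(|q|B): eliminate v to get m = qB²r²/(2V).
m = (1.602×10⁻¹⁹)(0.414)²(0.0778)²/(2·1930) ≈ 4.31×10⁻²⁶ kg.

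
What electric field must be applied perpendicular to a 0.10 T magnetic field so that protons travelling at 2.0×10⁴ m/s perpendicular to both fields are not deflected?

E = 2000 V/m

For straight-line motion qE = qvB, so E = vB.
E = 2.0×10⁴ × 0.10 = 2000 V/m.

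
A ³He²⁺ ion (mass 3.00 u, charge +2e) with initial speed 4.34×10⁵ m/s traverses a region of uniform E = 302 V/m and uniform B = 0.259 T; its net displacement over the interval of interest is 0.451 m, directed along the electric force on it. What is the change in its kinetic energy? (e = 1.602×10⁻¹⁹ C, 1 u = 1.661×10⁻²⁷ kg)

The magnetic force is always ⟂ v and does no work; only the electric force changes KE.
ΔKE = F_E · d = |q|E d = (3.204×10⁻¹⁹)(302)(0.451) ≈ 4.36×10⁻¹⁷ J.

ΔKE ≈ 4.36×10⁻¹⁷ J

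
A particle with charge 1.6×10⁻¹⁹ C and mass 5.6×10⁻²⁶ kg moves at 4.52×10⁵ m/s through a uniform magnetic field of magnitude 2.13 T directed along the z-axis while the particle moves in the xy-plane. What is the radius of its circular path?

r ≈ 0.0743 m

The magnetic force provides the centripetal force: |q|vB = mv²/r.
r = mv/(|q|B) = (5.6×10⁻²⁶)(4.52×10⁵)/((1.6×10⁻¹⁹)(2.13)) ≈ 0.0743 m.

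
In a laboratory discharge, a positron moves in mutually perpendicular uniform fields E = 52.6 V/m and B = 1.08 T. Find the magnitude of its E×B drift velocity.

In crossed fields the guiding centre drifts at v_d = |E×B|/B² = E/B, independent of charge and mass.
v_d = 52.6/1.08 = 48.7 m/s.

v_d ≈ 48.7 m/s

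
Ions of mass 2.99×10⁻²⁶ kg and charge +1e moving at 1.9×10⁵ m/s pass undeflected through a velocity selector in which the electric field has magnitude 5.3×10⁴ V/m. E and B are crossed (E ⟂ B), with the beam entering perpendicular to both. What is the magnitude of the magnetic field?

Balance of forces in the selector: qE = qvB ⇒ B = E/v.
B = 5.3×10⁴/1.9×10⁵ = 0.28 T.

B = 0.28 T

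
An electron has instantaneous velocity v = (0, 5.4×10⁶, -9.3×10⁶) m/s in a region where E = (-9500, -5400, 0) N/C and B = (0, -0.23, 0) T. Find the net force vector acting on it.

v×B = (-2.14×10⁶, 0, 0) N/C.
E + v×B = (-2.15×10⁶, -5400, 0) N/C.
F = q(E + v×B) = (−1.602×10⁻¹⁹ C)·(-2.15×10⁶, -5400, 0) = (3.44×10⁻¹³, 8.65×10⁻¹⁶, 0) N.

F ≈ (3.44×10⁻¹³, 8.65×10⁻¹⁶, 0) N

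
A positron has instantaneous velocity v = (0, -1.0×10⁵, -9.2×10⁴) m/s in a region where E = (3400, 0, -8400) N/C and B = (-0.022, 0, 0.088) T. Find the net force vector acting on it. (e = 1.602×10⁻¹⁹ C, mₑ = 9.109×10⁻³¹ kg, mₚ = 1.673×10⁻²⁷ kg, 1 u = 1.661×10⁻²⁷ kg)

F ≈ (-8.65×10⁻¹⁶, 3.24×10⁻¹⁶, -1.70×10⁻¹⁵) N

v×B = (-8800, 2020, -2200) N/C.
E + v×B = (-5400, 2020, -1.06×10⁴) N/C.
F = q(E + v×B) = (1.602×10⁻¹⁹ C)·(-5400, 2020, -1.06×10⁴) = (-8.65×10⁻¹⁶, 3.24×10⁻¹⁶, -1.70×10⁻¹⁵) N.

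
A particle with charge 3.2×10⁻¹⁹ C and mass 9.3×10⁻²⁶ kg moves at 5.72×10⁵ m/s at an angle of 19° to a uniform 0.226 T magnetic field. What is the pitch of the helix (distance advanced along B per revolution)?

v∥ = v cosθ = 5.72×10⁵·cos19° ≈ 5.408×10⁵ m/s.
T = 2πm/(|q|B) = 2π(9.3×10⁻²⁶)/((3.2×10⁻¹⁹)(0.226)) ≈ 8.080×10⁻⁶ s.
pitch = v∥ T = (5.408×10⁵)(8.080×10⁻⁶) ≈ 4.37 m.

p ≈ 4.37 m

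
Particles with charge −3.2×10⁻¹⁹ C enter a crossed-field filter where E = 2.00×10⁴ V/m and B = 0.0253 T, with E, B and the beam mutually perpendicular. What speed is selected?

Zero net Lorentz force requires |qE| = |q v×B|, i.e. E = vB.
v = E/B = 2.00×10⁴/0.0253 = 7.91×10⁵ m/s.
The result is independent of the particle's charge and mass.

v = 7.91×10⁵ m/s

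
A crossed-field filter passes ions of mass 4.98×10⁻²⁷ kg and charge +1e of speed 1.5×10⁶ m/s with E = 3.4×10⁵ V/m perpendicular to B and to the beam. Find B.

Balance of forces in the selector: qE = qvB ⇒ B = E/v.
B = 3.4×10⁵/1.5×10⁶ = 0.23 T.

B = 0.23 T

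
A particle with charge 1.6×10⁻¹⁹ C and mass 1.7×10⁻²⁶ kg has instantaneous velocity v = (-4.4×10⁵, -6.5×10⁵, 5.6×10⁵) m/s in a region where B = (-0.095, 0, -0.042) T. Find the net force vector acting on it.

F ≈ (4.37×10⁻¹⁵, -1.15×10⁻¹⁴, -9.88×10⁻¹⁵) N

v×B = (2.73×10⁴, -7.17×10⁴, -6.18×10⁴) N/C.
F = q v×B = (1.6×10⁻¹⁹ C)·(2.73×10⁴, -7.17×10⁴, -6.18×10⁴) = (4.37×10⁻¹⁵, -1.15×10⁻¹⁴, -9.88×10⁻¹⁵) N.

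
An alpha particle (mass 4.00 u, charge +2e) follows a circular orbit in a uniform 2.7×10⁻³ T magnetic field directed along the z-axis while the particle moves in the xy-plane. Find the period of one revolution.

The cyclotron period depends only on m, q, B: T = 2πm/(|q|B).
T = 2π(6.644×10⁻²⁷)/((3.204×10⁻¹⁹)(2.7×10⁻³)) ≈ 4.8×10⁻⁵ s.

T ≈ 4.8×10⁻⁵ s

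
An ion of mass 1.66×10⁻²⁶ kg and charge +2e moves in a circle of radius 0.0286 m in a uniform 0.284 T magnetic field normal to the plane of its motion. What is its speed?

From |q|vB = mv²/r, v = |q|Br/m.
v = (3.204×10⁻¹⁹)(0.284)(0.0286)/1.66×10⁻²⁶ ≈ 1.57×10⁵ m/s.

v ≈ 1.57×10⁵ m/s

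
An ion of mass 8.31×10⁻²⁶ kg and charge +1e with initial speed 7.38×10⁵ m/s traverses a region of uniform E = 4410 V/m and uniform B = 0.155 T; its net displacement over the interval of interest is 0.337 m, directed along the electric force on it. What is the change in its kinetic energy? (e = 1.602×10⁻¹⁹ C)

The magnetic force is always ⟂ v and does no work; only the electric force changes KE.
ΔKE = F_E · d = |q|E d = (1.602×10⁻¹⁹)(4410)(0.337) ≈ 2.38×10⁻¹⁶ J.

ΔKE ≈ 2.38×10⁻¹⁶ J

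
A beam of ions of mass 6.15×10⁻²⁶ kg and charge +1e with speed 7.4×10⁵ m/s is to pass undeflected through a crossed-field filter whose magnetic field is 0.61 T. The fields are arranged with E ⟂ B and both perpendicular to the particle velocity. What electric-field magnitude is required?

E = 4.5×10⁵ V/m

For straight-line motion qE = qvB, so E = vB.
E = 7.4×10⁵ × 0.61 = 4.5×10⁵ V/m.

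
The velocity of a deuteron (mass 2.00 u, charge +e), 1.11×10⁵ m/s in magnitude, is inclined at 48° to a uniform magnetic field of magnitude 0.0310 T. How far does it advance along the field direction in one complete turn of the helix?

p ≈ 0.312 m

v∥ = v cosθ = 1.11×10⁵·cos48° ≈ 7.427×10⁴ m/s.
T = 2πm/(|q|B) = 2π(3.322×10⁻²⁷)/((1.602×10⁻¹⁹)(0.0310)) ≈ 4.203×10⁻⁶ s.
pitch = v∥ T = (7.427×10⁴)(4.203×10⁻⁶) ≈ 0.312 m.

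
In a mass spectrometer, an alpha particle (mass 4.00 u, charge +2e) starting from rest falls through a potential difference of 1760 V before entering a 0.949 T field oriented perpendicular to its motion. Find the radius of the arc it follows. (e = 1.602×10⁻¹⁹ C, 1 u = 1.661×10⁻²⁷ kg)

r ≈ 9.00×10⁻³ m

Acceleration: |q|V = ½mv² ⇒ v = √(2|q|V/m) = √(2·3.204×10⁻¹⁹·1760/6.644×10⁻²⁷) ≈ 4.120×10⁵ m/s.
In the field: r = mv/(|q|B) = (6.644×10⁻²⁷)(4.120×10⁵)/((3.204×10⁻¹⁹)(0.949)) ≈ 9.00×10⁻³ m.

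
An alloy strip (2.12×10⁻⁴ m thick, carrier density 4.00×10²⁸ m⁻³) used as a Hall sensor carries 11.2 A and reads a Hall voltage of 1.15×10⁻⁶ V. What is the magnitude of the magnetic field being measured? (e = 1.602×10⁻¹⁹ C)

From V_H = IB/(n e t), B = V_H n e t / I.
B = (1.15×10⁻⁶)(4.00×10²⁸)(1.602×10⁻¹⁹)(2.12×10⁻⁴)/11.2 ≈ 0.139 T.

B ≈ 0.139 T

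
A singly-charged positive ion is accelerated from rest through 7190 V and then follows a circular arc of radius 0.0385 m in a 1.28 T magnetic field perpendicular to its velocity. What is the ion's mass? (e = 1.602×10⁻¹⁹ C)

Combine |q|V = ½mv² and r = mv/(|q|B): eliminate v to get m = qB²r²/(2V).
m = (1.602×10⁻¹⁹)(1.28)²(0.0385)²/(2·7190) ≈ 2.71×10⁻²⁶ kg.

m ≈ 2.71×10⁻²⁶ kg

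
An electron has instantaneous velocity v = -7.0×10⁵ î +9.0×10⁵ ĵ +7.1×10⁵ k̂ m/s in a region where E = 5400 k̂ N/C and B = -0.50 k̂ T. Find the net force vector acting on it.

v×B = (-4.50×10⁵, -3.50×10⁵, 0) N/C.
E + v×B = (-4.50×10⁵, -3.50×10⁵, 5400) N/C.
F = q(E + v×B) = (−1.602×10⁻¹⁹ C)·(-4.50×10⁵, -3.50×10⁵, 5400) = (7.21×10⁻¹⁴, 5.61×10⁻¹⁴, -8.65×10⁻¹⁶) N.

F ≈ (7.21×10⁻¹⁴, 5.61×10⁻¹⁴, -8.65×10⁻¹⁶) N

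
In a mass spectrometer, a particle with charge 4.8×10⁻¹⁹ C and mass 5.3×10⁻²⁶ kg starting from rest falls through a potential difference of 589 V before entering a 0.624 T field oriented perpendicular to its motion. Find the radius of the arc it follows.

Acceleration: |q|V = ½mv² ⇒ v = √(2|q|V/m) = √(2·4.8×10⁻¹⁹·589/5.3×10⁻²⁶) ≈ 1.033×10⁵ m/s.
In the field: r = mv/(|q|B) = (5.3×10⁻²⁶)(1.033×10⁵)/((4.8×10⁻¹⁹)(0.624)) ≈ 0.0183 m.

r ≈ 0.0183 m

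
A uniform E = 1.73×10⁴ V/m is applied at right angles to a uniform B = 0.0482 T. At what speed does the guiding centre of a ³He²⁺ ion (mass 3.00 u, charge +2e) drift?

The steady drift has the magnetic force balancing the electric force, so v_d = E/B.
v_d = 1.73×10⁴/0.0482 = 3.59×10⁵ m/s.

v_d ≈ 3.59×10⁵ m/s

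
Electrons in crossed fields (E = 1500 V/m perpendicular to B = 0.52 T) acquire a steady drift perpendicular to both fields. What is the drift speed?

v_d ≈ 2900 m/s

The steady drift has the magnetic force balancing the electric force, so v_d = E/B.
v_d = 1500/0.52 = 2900 m/s.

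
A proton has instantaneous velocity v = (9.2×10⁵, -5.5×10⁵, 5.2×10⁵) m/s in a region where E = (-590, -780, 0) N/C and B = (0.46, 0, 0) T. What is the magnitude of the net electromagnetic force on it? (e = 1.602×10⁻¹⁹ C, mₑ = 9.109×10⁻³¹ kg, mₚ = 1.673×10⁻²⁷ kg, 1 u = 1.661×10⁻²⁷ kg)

|F| ≈ 5.57×10⁻¹⁴ N

v×B = (0, 2.39×10⁵, 2.53×10⁵) N/C.
E + v×B = (-590, 2.38×10⁵, 2.53×10⁵) N/C.
F = q(E + v×B) = (1.602×10⁻¹⁹ C)·(-590, 2.38×10⁵, 2.53×10⁵) = (-9.45×10⁻¹⁷, 3.82×10⁻¹⁴, 4.05×10⁻¹⁴) N.
|F| = 5.57×10⁻¹⁴ N.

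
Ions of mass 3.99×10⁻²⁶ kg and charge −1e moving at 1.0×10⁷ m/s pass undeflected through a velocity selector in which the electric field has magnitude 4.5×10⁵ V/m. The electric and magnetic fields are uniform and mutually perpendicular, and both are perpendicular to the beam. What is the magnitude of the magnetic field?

Balance of forces in the selector: qE = qvB ⇒ B = E/v.
B = 4.5×10⁵/1.0×10⁷ = 0.045 T.

B = 0.045 T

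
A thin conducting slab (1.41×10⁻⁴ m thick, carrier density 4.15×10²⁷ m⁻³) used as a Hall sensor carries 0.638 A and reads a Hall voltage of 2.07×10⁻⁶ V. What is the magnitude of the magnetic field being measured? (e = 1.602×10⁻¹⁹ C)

B ≈ 0.304 T

From V_H = IB/(n e t), B = V_H n e t / I.
B = (2.07×10⁻⁶)(4.15×10²⁷)(1.602×10⁻¹⁹)(1.41×10⁻⁴)/0.638 ≈ 0.304 T.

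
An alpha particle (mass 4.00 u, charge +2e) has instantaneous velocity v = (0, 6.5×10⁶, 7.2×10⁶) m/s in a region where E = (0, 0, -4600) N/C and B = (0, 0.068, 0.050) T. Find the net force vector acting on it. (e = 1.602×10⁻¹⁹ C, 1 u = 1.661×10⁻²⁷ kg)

v×B = (-1.65×10⁵, 0, 0) N/C.
E + v×B = (-1.65×10⁵, 0, -4600) N/C.
F = q(E + v×B) = (3.204×10⁻¹⁹ C)·(-1.65×10⁵, 0, -4600) = (-5.27×10⁻¹⁴, 0, -1.47×10⁻¹⁵) N.

F ≈ (-5.27×10⁻¹⁴, 0, -1.47×10⁻¹⁵) N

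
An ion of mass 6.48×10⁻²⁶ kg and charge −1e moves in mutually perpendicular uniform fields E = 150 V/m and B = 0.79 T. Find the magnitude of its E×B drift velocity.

v_d ≈ 190 m/s

The E×B drift speed is v_d = E/B.
v_d = 150/0.79 = 190 m/s.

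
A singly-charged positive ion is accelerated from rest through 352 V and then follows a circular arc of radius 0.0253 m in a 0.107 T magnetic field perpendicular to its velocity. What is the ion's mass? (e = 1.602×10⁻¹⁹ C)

Combine |q|V = ½mv² and r = mv/(|q|B): eliminate v to get m = qB²r²/(2V).
m = (1.602×10⁻¹⁹)(0.107)²(0.0253)²/(2·352) ≈ 1.67×10⁻²⁷ kg.

m ≈ 1.67×10⁻²⁷ kg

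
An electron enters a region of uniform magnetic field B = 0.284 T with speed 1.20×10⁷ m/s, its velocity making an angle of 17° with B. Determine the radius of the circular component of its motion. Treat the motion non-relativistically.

v⊥ = v sinθ = 1.20×10⁷·sin17° ≈ 3.508×10⁶ m/s.
r = m v⊥/(|q|B) = (9.109×10⁻³¹)(3.508×10⁶)/((1.602×10⁻¹⁹)(0.284)) ≈ 7.02×10⁻⁵ m.

r ≈ 7.02×10⁻⁵ m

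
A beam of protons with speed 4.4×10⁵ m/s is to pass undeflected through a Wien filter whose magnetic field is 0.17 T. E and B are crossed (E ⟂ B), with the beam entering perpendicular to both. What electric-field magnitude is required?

For straight-line motion qE = qvB, so E = vB.
E = 4.4×10⁵ × 0.17 = 7.5×10⁴ V/m.

E = 7.5×10⁴ V/m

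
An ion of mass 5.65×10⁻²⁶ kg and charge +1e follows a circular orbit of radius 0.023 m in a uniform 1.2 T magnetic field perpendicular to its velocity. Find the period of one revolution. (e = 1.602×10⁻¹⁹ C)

T ≈ 1.8×10⁻⁶ s

The cyclotron period depends only on m, q, B: T = 2πm/(|q|B).
T = 2π(5.65×10⁻²⁶)/((1.602×10⁻¹⁹)(1.2)) ≈ 1.8×10⁻⁶ s.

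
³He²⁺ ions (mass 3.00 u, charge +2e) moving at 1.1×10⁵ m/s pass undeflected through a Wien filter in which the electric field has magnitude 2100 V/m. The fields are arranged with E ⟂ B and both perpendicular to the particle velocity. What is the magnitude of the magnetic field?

B = 0.019 T

Balance of forces in the selector: qE = qvB ⇒ B = E/v.
B = 2100/1.1×10⁵ = 0.019 T.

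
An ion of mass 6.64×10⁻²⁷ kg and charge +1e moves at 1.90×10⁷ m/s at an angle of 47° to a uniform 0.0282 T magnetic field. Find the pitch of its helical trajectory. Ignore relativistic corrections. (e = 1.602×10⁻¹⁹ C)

v∥ = v cosθ = 1.90×10⁷·cos47° ≈ 1.296×10⁷ m/s.
T = 2πm/(|q|B) = 2π(6.64×10⁻²⁷)/((1.602×10⁻¹⁹)(0.0282)) ≈ 9.235×10⁻⁶ s.
pitch = v∥ T = (1.296×10⁷)(9.235×10⁻⁶) ≈ 120 m.

p ≈ 120 m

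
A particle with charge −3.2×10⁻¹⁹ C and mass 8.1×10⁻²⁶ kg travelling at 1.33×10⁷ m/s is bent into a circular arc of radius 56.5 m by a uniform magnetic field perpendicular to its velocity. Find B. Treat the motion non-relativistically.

From |q|vB = mv²/r, B = mv/(|q|r).
B = (8.1×10⁻²⁶)(1.33×10⁷)/((3.2×10⁻¹⁹)(56.5)) ≈ 0.0596 T.

B ≈ 0.0596 T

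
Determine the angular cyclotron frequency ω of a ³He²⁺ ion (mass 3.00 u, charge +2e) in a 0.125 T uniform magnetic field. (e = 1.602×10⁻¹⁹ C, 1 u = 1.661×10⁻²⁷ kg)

ω = |q|B/m.
ω = (3.204×10⁻¹⁹)(0.125)/4.983×10⁻²⁷ ≈ 8.04×10⁶ rad/s.

ω ≈ 8.04×10⁶ rad/s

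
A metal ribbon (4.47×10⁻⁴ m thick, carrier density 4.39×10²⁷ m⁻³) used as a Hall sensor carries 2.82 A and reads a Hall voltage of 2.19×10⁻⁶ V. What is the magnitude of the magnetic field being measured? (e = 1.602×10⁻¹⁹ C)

From V_H = IB/(n e t), B = V_H n e t / I.
B = (2.19×10⁻⁶)(4.39×10²⁷)(1.602×10⁻¹⁹)(4.47×10⁻⁴)/2.82 ≈ 0.244 T.

B ≈ 0.244 T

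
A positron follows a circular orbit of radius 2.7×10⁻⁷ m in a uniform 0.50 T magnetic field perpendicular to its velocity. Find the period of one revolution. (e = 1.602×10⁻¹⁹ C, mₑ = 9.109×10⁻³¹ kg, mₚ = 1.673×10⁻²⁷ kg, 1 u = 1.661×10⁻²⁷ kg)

The cyclotron period depends only on m, q, B: T = 2πm/(|q|B).
T = 2π(9.109×10⁻³¹)/((1.602×10⁻¹⁹)(0.50)) ≈ 7.1×10⁻¹¹ s.

T ≈ 7.1×10⁻¹¹ s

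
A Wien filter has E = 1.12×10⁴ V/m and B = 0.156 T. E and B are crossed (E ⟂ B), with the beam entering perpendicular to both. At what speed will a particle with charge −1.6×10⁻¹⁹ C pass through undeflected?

Zero net Lorentz force requires |qE| = |q v×B|, i.e. E = vB.
v = E/B = 1.12×10⁴/0.156 = 7.18×10⁴ m/s.
The result is independent of the particle's charge and mass.

v = 7.18×10⁴ m/s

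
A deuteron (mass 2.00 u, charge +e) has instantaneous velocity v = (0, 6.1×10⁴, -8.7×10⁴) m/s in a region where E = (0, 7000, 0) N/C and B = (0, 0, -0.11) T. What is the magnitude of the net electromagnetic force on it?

v×B = (-6710, 0, 0) N/C.
E + v×B = (-6710, 7000, 0) N/C.
F = q(E + v×B) = (1.602×10⁻¹⁹ C)·(-6710, 7000, 0) = (-1.07×10⁻¹⁵, 1.12×10⁻¹⁵, 0) N.
|F| = 1.55×10⁻¹⁵ N.

|F| ≈ 1.55×10⁻¹⁵ N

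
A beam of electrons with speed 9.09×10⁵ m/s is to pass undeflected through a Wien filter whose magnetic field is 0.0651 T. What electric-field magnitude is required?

E = 5.92×10⁴ V/m

For straight-line motion qE = qvB, so E = vB.
E = 9.09×10⁵ × 0.0651 = 5.92×10⁴ V/m.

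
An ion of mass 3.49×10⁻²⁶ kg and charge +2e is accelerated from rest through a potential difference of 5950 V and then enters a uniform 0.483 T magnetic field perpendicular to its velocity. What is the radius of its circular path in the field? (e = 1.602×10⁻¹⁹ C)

Acceleration: |q|V = ½mv² ⇒ v = √(2|q|V/m) = √(2·3.204×10⁻¹⁹·5950/3.49×10⁻²⁶) ≈ 3.305×10⁵ m/s.
In the field: r = mv/(|q|B) = (3.49×10⁻²⁶)(3.305×10⁵)/((3.204×10⁻¹⁹)(0.483)) ≈ 0.0745 m.

r ≈ 0.0745 m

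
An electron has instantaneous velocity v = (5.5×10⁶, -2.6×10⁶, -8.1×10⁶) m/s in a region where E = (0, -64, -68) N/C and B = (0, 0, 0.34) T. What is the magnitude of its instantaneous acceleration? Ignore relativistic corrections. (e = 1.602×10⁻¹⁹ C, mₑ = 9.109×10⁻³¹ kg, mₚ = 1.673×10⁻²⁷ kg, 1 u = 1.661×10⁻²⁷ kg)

v×B = (-8.84×10⁵, -1.87×10⁶, 0) N/C.
E + v×B = (-8.84×10⁵, -1.87×10⁶, -68.0) N/C.
F = q(E + v×B) = (−1.602×10⁻¹⁹ C)·(-8.84×10⁵, -1.87×10⁶, -68.0) = (1.42×10⁻¹³, 3.00×10⁻¹³, 1.09×10⁻¹⁷) N.
|a| = |F|/m = 3.314×10⁻¹³/9.109×10⁻³¹ ≈ 3.64×10¹⁷ m/s².

|a| ≈ 3.64×10¹⁷ m/s²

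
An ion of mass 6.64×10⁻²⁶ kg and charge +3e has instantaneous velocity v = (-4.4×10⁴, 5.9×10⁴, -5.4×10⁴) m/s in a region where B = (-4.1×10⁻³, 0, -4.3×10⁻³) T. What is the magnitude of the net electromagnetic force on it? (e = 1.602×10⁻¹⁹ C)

|F| ≈ 1.69×10⁻¹⁶ N

v×B = (-254, 32.2, 242) N/C.
F = q v×B = (4.806×10⁻¹⁹ C)·(-254, 32.2, 242) = (-1.22×10⁻¹⁶, 1.55×10⁻¹⁷, 1.16×10⁻¹⁶) N.
|F| = 1.69×10⁻¹⁶ N.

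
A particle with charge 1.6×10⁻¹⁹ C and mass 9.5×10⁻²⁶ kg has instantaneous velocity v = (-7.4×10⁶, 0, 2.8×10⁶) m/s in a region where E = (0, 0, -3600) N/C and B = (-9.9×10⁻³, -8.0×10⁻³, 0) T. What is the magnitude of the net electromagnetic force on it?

|F| ≈ 1.06×10⁻¹⁴ N

v×B = (2.24×10⁴, -2.77×10⁴, 5.92×10⁴) N/C.
E + v×B = (2.24×10⁴, -2.77×10⁴, 5.56×10⁴) N/C.
F = q(E + v×B) = (1.6×10⁻¹⁹ C)·(2.24×10⁴, -2.77×10⁴, 5.56×10⁴) = (3.58×10⁻¹⁵, -4.44×10⁻¹⁵, 8.90×10⁻¹⁵) N.
|F| = 1.06×10⁻¹⁴ N.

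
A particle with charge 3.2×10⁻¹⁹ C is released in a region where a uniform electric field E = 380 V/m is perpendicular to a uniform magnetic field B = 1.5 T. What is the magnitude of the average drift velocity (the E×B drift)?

In crossed fields the guiding centre drifts at v_d = |E×B|/B² = E/B, independent of charge and mass.
v_d = 380/1.5 = 250 m/s.

v_d ≈ 250 m/s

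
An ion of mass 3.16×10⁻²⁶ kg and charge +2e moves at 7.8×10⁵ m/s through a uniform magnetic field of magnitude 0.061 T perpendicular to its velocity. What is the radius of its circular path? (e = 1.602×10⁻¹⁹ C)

r ≈ 1.3 m

The magnetic force provides the centripetal force: |q|vB = mv²/r.
r = mv/(|q|B) = (3.16×10⁻²⁶)(7.8×10⁵)/((3.204×10⁻¹⁹)(0.061)) ≈ 1.3 m.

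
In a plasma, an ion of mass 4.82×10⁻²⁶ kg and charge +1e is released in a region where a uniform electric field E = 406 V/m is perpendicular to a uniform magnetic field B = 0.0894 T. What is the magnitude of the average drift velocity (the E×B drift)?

The steady drift has the magnetic force balancing the electric force, so v_d = E/B.
v_d = 406/0.0894 = 4540 m/s.

v_d ≈ 4540 m/s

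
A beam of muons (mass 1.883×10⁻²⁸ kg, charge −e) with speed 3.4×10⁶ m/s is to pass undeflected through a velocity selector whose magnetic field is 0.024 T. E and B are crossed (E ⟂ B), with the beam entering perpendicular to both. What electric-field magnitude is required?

E = 8.2×10⁴ V/m

For straight-line motion qE = qvB, so E = vB.
E = 3.4×10⁶ × 0.024 = 8.2×10⁴ V/m.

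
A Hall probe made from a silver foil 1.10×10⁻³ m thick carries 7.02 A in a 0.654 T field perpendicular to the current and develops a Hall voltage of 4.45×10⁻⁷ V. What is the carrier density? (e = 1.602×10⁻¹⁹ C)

From V_H = IB/(n e t), n = IB/(V_H e t).
n = (7.02)(0.654)/((4.45×10⁻⁷)(1.602×10⁻¹⁹)(1.10×10⁻³)) ≈ 5.85×10²⁸ m⁻³.

n ≈ 5.85×10²⁸ m⁻³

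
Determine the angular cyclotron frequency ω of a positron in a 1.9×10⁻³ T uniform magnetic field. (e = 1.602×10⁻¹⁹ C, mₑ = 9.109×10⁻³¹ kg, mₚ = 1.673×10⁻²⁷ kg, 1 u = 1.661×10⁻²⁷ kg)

ω ≈ 3.3×10⁸ rad/s

ω = |q|B/m.
ω = (1.602×10⁻¹⁹)(1.9×10⁻³)/9.109×10⁻³¹ ≈ 3.3×10⁸ rad/s.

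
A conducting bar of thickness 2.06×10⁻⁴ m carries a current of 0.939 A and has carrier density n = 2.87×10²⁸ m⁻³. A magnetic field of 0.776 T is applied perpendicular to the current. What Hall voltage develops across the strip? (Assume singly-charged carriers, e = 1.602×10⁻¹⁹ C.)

V_H = IB/(n e t).
V_H = (0.939)(0.776)/((2.87×10²⁸)(1.602×10⁻¹⁹)(2.06×10⁻⁴)) ≈ 7.69×10⁻⁷ V.

V_H ≈ 7.69×10⁻⁷ V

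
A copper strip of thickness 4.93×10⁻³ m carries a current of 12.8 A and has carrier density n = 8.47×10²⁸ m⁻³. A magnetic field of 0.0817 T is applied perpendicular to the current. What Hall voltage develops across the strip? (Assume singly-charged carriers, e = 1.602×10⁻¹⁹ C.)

V_H = IB/(n e t).
V_H = (12.8)(0.0817)/((8.47×10²⁸)(1.602×10⁻¹⁹)(4.93×10⁻³)) ≈ 1.56×10⁻⁸ V.

V_H ≈ 1.56×10⁻⁸ V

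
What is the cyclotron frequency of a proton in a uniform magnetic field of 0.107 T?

f ≈ 1.63×10⁶ Hz

f = |q|B/(2πm).
f = (1.602×10⁻¹⁹)(0.107)/(2π·1.673×10⁻²⁷) ≈ 1.63×10⁶ Hz.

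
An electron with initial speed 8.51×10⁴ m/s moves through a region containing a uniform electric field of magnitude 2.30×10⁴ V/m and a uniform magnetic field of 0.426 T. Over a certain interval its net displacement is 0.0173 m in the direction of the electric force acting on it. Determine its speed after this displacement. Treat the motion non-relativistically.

v_f ≈ 1.18×10⁷ m/s

B does no work; ΔKE = |q|E d.
½mv_f² = ½mv₀² + |q|Ed = ½(9.109×10⁻³¹)(8.51×10⁴)² + (1.602×10⁻¹⁹)(2.30×10⁴)(0.0173) ≈ 3.298×10⁻²¹ J + 6.374×10⁻¹⁷ J ≈ 6.375×10⁻¹⁷ J.
v_f = √(2·6.375×10⁻¹⁷/9.109×10⁻³¹) ≈ 1.18×10⁷ m/s.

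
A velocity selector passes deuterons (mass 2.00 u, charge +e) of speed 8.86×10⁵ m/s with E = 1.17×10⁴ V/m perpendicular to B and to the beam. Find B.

Balance of forces in the selector: qE = qvB ⇒ B = E/v.
B = 1.17×10⁴/8.86×10⁵ = 0.0132 T.

B = 0.0132 T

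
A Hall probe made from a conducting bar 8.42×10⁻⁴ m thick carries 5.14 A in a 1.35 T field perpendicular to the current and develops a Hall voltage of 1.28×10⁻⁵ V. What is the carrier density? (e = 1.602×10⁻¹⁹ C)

From V_H = IB/(n e t), n = IB/(V_H e t).
n = (5.14)(1.35)/((1.28×10⁻⁵)(1.602×10⁻¹⁹)(8.42×10⁻⁴)) ≈ 4.02×10²⁷ m⁻³.

n ≈ 4.02×10²⁷ m⁻³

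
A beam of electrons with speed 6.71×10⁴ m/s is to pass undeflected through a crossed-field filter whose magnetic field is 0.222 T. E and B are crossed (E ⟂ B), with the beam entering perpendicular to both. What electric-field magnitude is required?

E = 1.49×10⁴ V/m

For straight-line motion qE = qvB, so E = vB.
E = 6.71×10⁴ × 0.222 = 1.49×10⁴ V/m.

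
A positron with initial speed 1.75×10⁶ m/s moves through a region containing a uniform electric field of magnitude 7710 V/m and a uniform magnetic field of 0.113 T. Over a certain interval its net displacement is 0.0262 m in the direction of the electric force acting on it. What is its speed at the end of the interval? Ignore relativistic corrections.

v_f ≈ 8.61×10⁶ m/s

B does no work; ΔKE = |q|E d.
½mv_f² = ½mv₀² + |q|Ed = ½(9.109×10⁻³¹)(1.75×10⁶)² + (1.602×10⁻¹⁹)(7710)(0.0262) ≈ 1.395×10⁻¹⁸ J + 3.236×10⁻¹⁷ J ≈ 3.376×10⁻¹⁷ J.
v_f = √(2·3.376×10⁻¹⁷/9.109×10⁻³¹) ≈ 8.61×10⁶ m/s.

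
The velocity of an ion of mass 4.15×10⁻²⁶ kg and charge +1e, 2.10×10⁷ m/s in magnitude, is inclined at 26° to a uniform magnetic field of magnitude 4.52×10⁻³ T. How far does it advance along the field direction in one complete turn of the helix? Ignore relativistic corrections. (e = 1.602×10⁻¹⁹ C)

p ≈ 6800 m

v∥ = v cosθ = 2.10×10⁷·cos26° ≈ 1.887×10⁷ m/s.
T = 2πm/(|q|B) = 2π(4.15×10⁻²⁶)/((1.602×10⁻¹⁹)(4.52×10⁻³)) ≈ 3.601×10⁻⁴ s.
pitch = v∥ T = (1.887×10⁷)(3.601×10⁻⁴) ≈ 6800 m.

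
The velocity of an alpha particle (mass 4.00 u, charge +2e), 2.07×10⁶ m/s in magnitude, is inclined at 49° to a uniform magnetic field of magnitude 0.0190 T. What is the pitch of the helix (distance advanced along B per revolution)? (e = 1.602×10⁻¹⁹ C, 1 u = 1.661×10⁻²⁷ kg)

v∥ = v cosθ = 2.07×10⁶·cos49° ≈ 1.358×10⁶ m/s.
T = 2πm/(|q|B) = 2π(6.644×10⁻²⁷)/((3.204×10⁻¹⁹)(0.0190)) ≈ 6.857×10⁻⁶ s.
pitch = v∥ T = (1.358×10⁶)(6.857×10⁻⁶) ≈ 9.31 m.

p ≈ 9.31 m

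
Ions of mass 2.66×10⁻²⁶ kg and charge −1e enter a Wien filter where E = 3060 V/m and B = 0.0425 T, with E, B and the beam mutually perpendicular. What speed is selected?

Straight-line motion ⇒ electric and magnetic forces cancel, so E = vB.
v = E/B = 3060/0.0425 = 7.20×10⁴ m/s.

v = 7.20×10⁴ m/s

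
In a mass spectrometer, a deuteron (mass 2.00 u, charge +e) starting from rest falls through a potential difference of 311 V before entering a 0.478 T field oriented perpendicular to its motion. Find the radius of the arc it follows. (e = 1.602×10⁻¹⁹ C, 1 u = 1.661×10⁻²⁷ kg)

r ≈ 7.51×10⁻³ m

Acceleration: |q|V = ½mv² ⇒ v = √(2|q|V/m) = √(2·1.602×10⁻¹⁹·311/3.322×10⁻²⁷) ≈ 1.732×10⁵ m/s.
In the field: r = mv/(|q|B) = (3.322×10⁻²⁷)(1.732×10⁵)/((1.602×10⁻¹⁹)(0.478)) ≈ 7.51×10⁻³ m.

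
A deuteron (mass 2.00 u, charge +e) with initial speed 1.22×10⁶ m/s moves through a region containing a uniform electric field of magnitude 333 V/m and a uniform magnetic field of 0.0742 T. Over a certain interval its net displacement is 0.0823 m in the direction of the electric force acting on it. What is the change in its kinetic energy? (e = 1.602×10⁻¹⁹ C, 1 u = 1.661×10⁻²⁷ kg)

The magnetic force is always ⟂ v and does no work; only the electric force changes KE.
ΔKE = F_E · d = |q|E d = (1.602×10⁻¹⁹)(333)(0.0823) ≈ 4.39×10⁻¹⁸ J.

ΔKE ≈ 4.39×10⁻¹⁸ J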